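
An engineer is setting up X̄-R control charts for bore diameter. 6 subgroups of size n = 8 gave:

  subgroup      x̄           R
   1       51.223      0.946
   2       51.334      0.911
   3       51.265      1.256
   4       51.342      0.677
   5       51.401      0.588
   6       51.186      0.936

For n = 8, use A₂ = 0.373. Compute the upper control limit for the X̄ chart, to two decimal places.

X̄̄ = (51.223 + 51.334 + 51.265 + 51.342 + 51.401 + 51.186) / 6 = 307.7510 / 6 = 51.2918
R̄ = (0.946 + 0.911 + 1.256 + 0.677 + 0.588 + 0.936) / 6 = 5.3140 / 6 = 0.8857
UCL = X̄̄ + A₂·R̄ = 51.2918 + 0.373 × 0.8857 = 51.6222

51.62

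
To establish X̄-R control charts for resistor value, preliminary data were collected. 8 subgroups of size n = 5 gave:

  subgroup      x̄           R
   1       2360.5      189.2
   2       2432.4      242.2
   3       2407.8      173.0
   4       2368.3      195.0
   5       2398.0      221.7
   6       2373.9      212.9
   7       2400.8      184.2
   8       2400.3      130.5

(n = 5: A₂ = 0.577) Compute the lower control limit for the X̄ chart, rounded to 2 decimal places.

2281.05

X̄̄ = (2360.5 + 2432.4 + 2407.8 + 2368.3 + 2398.0 + 2373.9 + 2400.8 + 2400.3) / 8 = 19142.0000 / 8 = 2392.7500
R̄ = (189.2 + 242.2 + 173.0 + 195.0 + 221.7 + 212.9 + 184.2 + 130.5) / 8 = 1548.7000 / 8 = 193.5875
LCL = X̄̄ − A₂·R̄ = 2392.7500 − 0.577 × 193.5875 = 2281.0500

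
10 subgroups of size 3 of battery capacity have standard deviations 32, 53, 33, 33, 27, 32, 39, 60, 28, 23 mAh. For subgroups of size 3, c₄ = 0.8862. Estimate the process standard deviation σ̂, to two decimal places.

s̄ = (32 + 53 + 33 + 33 + 27 + 32 + 39 + 60 + 28 + 23) / 10 = 36.0000
σ̂ = s̄ / c₄ = 36.0000 / 0.8862 = 40.6229

40.62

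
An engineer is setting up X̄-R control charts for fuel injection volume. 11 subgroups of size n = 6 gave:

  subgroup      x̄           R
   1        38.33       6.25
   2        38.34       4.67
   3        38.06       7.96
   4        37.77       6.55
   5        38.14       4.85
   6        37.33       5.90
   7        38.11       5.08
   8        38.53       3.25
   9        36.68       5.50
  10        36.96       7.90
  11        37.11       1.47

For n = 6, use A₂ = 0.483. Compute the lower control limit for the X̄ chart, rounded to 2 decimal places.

35.15

X̄̄ = (38.33 + 38.34 + 38.06 + 37.77 + 38.14 + 37.33 + 38.11 + 38.53 + 36.68 + 36.96 + 37.11) / 11 = 415.3600 / 11 = 37.7600
R̄ = (6.25 + 4.67 + 7.96 + 6.55 + 4.85 + 5.90 + 5.08 + 3.25 + 5.50 + 7.90 + 1.47) / 11 = 59.3800 / 11 = 5.3982
LCL = X̄̄ − A₂·R̄ = 37.7600 − 0.483 × 5.3982 = 35.1527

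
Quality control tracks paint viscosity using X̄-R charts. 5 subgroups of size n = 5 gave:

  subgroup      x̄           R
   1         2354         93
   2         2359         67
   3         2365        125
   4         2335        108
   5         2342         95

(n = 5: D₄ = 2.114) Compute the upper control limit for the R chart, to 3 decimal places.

206.326

R̄ = (93 + 67 + 125 + 108 + 95) / 5 = 488.0000 / 5 = 97.6000
UCL_R = D₄·R̄ = 2.114 × 97.6000 = 206.3264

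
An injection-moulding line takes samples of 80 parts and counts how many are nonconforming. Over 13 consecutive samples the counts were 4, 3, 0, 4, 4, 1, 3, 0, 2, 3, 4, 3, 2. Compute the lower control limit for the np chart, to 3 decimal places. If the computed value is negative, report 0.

0.000

p̄ = Σdᵢ / (k·n) = 33 / (13 × 80) = 0.03173
LCL = np̄ − 3·√(np̄(1−p̄)) = 2.5385 − 3 × 1.5678 = -2.1649 → 0 (negative, so LCL = 0)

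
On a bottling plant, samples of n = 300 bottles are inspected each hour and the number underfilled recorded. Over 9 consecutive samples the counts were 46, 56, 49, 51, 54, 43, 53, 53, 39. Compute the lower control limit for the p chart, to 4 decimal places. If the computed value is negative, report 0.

0.1002

p̄ = Σdᵢ / (k·n) = 444 / (9 × 300) = 0.16444
LCL = p̄ − 3·√(p̄(1−p̄)/n) = 0.16444 − 3 × 0.02140 = 0.10024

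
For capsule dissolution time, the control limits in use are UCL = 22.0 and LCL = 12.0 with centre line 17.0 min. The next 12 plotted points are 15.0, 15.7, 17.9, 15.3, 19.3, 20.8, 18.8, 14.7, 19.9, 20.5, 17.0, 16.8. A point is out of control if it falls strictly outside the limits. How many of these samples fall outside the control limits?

All 12 points lie within [12.0, 22.0].

0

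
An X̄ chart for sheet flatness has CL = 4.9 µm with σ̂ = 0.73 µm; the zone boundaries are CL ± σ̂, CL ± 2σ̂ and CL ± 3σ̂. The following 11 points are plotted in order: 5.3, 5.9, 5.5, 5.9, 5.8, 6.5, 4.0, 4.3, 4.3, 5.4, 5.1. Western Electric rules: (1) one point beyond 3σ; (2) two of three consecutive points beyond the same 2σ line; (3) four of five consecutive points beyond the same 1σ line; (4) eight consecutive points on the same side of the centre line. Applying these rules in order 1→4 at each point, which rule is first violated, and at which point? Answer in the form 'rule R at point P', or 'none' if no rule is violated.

rule 3 at point 6

Zone of each point (C = within 1σ̂, B = 1σ̂–2σ̂, A = 2σ̂–3σ̂, * = beyond 3σ̂; sign = side of CL): 1:+C, 2:+B, 3:+C, 4:+B, 5:+B, 6:+A, 7:-B, 8:-C, 9:-C, 10:+C, 11:+C
Rule 3 (four of five consecutive points beyond the same 1σ limit) is satisfied at point 6.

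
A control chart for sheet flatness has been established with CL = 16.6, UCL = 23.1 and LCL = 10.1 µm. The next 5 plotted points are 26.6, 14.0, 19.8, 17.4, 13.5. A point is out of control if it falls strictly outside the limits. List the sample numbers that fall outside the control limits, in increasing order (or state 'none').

1

Compare each point to [10.1, 23.1]: sample 1 = 26.6 > UCL.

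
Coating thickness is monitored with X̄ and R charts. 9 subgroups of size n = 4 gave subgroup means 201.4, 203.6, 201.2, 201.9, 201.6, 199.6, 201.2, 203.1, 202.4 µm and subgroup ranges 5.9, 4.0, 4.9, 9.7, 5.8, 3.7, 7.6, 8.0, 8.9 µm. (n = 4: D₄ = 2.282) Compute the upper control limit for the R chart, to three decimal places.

R̄ = (5.9 + 4.0 + 4.9 + 9.7 + 5.8 + 3.7 + 7.6 + 8.0 + 8.9) / 9 = 58.5000 / 9 = 6.5000
UCL_R = D₄·R̄ = 2.282 × 6.5000 = 14.8330

14.833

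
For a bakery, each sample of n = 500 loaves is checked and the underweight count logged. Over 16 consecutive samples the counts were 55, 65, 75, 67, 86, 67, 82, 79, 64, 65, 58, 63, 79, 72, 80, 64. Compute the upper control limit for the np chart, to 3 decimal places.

93.348

p̄ = Σdᵢ / (k·n) = 1121 / (16 × 500) = 0.14012
UCL = np̄ + 3·√(np̄(1−p̄)) = 70.0625 + 3 × √(70.0625×0.85987) = 70.0625 + 3 × 7.7618 = 93.3478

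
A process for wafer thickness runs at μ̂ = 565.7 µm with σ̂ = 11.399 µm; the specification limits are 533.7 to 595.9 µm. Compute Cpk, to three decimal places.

Cpu = (USL − μ̂) / (3σ̂) = (595.9 − 565.7) / (3 × 11.399) = 0.8831; Cpl = (μ̂ − LSL) / (3σ̂) = (565.7 − 533.7) / (3 × 11.399) = 0.9358; Cpk = min(Cpu, Cpl) = 0.8831

0.883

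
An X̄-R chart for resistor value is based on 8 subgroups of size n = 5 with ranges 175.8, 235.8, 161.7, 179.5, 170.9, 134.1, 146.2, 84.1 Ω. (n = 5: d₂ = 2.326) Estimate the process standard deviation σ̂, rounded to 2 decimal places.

69.22

R̄ = (175.8 + 235.8 + 161.7 + 179.5 + 170.9 + 134.1 + 146.2 + 84.1) / 8 = 161.0125
σ̂ = R̄ / d₂ = 161.0125 / 2.326 = 69.2229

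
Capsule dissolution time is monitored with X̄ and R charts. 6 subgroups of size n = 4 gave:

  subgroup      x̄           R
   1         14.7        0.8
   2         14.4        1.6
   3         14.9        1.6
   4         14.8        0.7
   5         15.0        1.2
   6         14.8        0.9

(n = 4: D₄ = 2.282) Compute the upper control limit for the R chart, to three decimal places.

R̄ = (0.8 + 1.6 + 1.6 + 0.7 + 1.2 + 0.9) / 6 = 6.8000 / 6 = 1.1333
UCL_R = D₄·R̄ = 2.282 × 1.1333 = 2.5863

2.586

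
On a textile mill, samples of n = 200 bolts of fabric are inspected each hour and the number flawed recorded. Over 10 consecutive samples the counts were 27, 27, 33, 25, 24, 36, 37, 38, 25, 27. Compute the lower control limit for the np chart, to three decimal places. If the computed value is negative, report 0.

p̄ = Σdᵢ / (k·n) = 299 / (10 × 200) = 0.14950
LCL = np̄ − 3·√(np̄(1−p̄)) = 29.9000 − 3 × 5.0428 = 14.7716

14.772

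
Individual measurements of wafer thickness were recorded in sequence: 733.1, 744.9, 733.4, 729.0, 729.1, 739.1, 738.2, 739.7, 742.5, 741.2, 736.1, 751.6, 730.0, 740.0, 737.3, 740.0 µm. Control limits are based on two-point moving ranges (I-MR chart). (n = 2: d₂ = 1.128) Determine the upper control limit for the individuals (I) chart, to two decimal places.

755.89

X̄ = (733.1 + 744.9 + 733.4 + 729.0 + 729.1 + 739.1 + 738.2 + 739.7 + 742.5 + 741.2 + 736.1 + 751.6 + 730.0 + 740.0 + 737.3 + 740.0) / 16 = 737.8250
Moving ranges: 11.8, 11.5, 4.4, 0.1, 10.0, 0.9, 1.5, 2.8, 1.3, 5.1, 15.5, 21.6, 10.0, 2.7, 2.7; M̄R̄ = 101.9000 / 15 = 6.7933
UCL = X̄ + 3·M̄R̄/d₂ = 737.8250 + 3 × 6.7933 / 1.128 = 755.8924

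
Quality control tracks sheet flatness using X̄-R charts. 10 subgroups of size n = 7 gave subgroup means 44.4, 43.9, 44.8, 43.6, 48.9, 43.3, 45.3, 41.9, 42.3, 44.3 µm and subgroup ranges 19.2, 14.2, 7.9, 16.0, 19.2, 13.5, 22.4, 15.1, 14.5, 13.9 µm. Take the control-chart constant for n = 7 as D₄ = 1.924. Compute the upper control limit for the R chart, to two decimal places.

30.00

R̄ = (19.2 + 14.2 + 7.9 + 16.0 + 19.2 + 13.5 + 22.4 + 15.1 + 14.5 + 13.9) / 10 = 155.9000 / 10 = 15.5900
UCL_R = D₄·R̄ = 1.924 × 15.5900 = 29.9952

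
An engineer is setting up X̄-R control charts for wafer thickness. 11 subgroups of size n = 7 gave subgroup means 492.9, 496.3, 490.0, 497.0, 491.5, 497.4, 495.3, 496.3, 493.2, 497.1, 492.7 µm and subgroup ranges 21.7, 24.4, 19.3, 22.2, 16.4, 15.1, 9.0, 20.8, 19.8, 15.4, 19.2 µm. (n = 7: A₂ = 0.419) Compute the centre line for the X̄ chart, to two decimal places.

X̄̄ = (492.9 + 496.3 + 490.0 + 497.0 + 491.5 + 497.4 + 495.3 + 496.3 + 493.2 + 497.1 + 492.7) / 11 = 5439.7000 / 11 = 494.5182
CL = X̄̄ = 494.5182

494.52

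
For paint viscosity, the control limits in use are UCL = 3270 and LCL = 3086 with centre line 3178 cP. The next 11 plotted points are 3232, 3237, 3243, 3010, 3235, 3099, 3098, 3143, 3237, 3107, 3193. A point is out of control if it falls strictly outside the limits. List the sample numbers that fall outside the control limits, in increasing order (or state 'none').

4

Compare each point to [3086, 3270]: sample 4 = 3010 < LCL.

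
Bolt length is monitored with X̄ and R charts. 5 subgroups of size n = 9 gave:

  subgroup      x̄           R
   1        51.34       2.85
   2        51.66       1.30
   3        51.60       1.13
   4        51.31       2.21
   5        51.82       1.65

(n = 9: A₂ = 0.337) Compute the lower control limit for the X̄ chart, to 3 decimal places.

X̄̄ = (51.34 + 51.66 + 51.60 + 51.31 + 51.82) / 5 = 257.7300 / 5 = 51.5460
R̄ = (2.85 + 1.30 + 1.13 + 2.21 + 1.65) / 5 = 9.1400 / 5 = 1.8280
LCL = X̄̄ − A₂·R̄ = 51.5460 − 0.337 × 1.8280 = 50.9300

50.930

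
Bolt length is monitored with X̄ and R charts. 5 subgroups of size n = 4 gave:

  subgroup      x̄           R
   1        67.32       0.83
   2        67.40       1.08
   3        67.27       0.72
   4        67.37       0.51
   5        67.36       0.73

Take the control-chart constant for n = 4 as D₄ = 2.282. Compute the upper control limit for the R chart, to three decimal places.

1.766

R̄ = (0.83 + 1.08 + 0.72 + 0.51 + 0.73) / 5 = 3.8700 / 5 = 0.7740
UCL_R = D₄·R̄ = 2.282 × 0.7740 = 1.7663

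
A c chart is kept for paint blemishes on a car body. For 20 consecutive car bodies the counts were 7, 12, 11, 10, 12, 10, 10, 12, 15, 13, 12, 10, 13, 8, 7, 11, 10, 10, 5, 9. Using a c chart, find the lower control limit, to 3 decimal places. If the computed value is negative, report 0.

0.699

c̄ = (7 + 12 + 11 + 10 + 12 + 10 + 10 + 12 + 15 + 13 + 12 + 10 + 13 + 8 + 7 + 11 + 10 + 10 + 5 + 9) / 20 = 207 / 20 = 10.3500
LCL = c̄ − 3√c̄ = 10.3500 − 3 × 3.2171 = 0.6986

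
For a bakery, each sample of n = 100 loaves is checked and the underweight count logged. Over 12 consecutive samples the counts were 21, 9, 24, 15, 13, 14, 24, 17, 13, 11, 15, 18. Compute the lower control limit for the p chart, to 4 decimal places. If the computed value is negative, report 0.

p̄ = Σdᵢ / (k·n) = 194 / (12 × 100) = 0.16167
LCL = p̄ − 3·√(p̄(1−p̄)/n) = 0.16167 − 3 × 0.03681 = 0.05122

0.0512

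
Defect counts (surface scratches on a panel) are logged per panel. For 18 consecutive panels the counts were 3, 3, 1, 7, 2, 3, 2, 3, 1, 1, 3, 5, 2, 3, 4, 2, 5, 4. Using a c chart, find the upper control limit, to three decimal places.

c̄ = (3 + 3 + 1 + 7 + 2 + 3 + 2 + 3 + 1 + 1 + 3 + 5 + 2 + 3 + 4 + 2 + 5 + 4) / 18 = 54 / 18 = 3.0000
UCL = c̄ + 3√c̄ = 3.0000 + 3 × √3.0000 = 3.0000 + 3 × 1.7321 = 8.1962

8.196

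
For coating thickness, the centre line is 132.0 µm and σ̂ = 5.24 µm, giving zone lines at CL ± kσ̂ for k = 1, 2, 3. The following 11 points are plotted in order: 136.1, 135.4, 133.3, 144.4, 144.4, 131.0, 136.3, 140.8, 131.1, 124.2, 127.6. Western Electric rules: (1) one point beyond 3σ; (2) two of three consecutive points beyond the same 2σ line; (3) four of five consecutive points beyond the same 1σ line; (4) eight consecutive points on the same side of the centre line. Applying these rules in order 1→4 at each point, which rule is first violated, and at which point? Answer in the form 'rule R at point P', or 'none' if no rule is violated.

Zone of each point (C = within 1σ̂, B = 1σ̂–2σ̂, A = 2σ̂–3σ̂, * = beyond 3σ̂; sign = side of CL): 1:+C, 2:+C, 3:+C, 4:+A, 5:+A, 6:-C, 7:+C, 8:+B, 9:-C, 10:-B, 11:-C
Rule 2 (two of three consecutive points beyond the same 2σ limit) is satisfied at point 5.

rule 2 at point 5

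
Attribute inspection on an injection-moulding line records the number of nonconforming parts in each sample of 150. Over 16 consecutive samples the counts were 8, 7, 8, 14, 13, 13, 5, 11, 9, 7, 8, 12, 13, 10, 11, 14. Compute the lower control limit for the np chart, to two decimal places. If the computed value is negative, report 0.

0.94

p̄ = Σdᵢ / (k·n) = 163 / (16 × 150) = 0.06792
LCL = np̄ − 3·√(np̄(1−p̄)) = 10.1875 − 3 × 3.0815 = 0.9430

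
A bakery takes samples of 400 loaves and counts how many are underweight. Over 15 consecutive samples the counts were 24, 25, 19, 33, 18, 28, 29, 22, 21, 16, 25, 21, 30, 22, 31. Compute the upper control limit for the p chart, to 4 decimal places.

0.0965

p̄ = Σdᵢ / (k·n) = 364 / (15 × 400) = 0.06067
UCL = p̄ + 3·√(p̄(1−p̄)/n) = 0.06067 + 3 × √(0.06067×0.93933/400) = 0.06067 + 3 × 0.01194 = 0.09647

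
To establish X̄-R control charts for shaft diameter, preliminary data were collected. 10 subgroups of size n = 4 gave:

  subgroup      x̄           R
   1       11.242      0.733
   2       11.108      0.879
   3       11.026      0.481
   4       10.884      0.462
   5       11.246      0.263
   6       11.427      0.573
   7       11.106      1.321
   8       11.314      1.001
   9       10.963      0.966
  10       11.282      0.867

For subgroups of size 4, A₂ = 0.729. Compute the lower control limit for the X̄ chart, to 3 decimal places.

10.610

X̄̄ = (11.242 + 11.108 + 11.026 + 10.884 + 11.246 + 11.427 + 11.106 + 11.314 + 10.963 + 11.282) / 10 = 111.5980 / 10 = 11.1598
R̄ = (0.733 + 0.879 + 0.481 + 0.462 + 0.263 + 0.573 + 1.321 + 1.001 + 0.966 + 0.867) / 10 = 7.5460 / 10 = 0.7546
LCL = X̄̄ − A₂·R̄ = 11.1598 − 0.729 × 0.7546 = 10.6097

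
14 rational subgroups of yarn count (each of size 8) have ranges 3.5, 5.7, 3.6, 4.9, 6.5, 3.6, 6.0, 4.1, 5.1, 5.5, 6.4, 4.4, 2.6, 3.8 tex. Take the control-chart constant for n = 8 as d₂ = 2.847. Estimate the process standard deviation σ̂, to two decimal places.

R̄ = (3.5 + 5.7 + 3.6 + 4.9 + 6.5 + 3.6 + 6.0 + 4.1 + 5.1 + 5.5 + 6.4 + 4.4 + 2.6 + 3.8) / 14 = 4.6929
σ̂ = R̄ / d₂ = 4.6929 / 2.847 = 1.6484

1.65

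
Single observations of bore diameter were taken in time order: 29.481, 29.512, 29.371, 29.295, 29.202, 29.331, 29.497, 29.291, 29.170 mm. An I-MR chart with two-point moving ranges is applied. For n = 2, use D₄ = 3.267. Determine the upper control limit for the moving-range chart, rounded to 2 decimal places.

Moving ranges: 0.031, 0.141, 0.076, 0.093, 0.129, 0.166, 0.206, 0.121; M̄R̄ = 0.9630 / 8 = 0.1204
UCL_MR = D₄·M̄R̄ = 3.267 × 0.1204 = 0.3933

0.39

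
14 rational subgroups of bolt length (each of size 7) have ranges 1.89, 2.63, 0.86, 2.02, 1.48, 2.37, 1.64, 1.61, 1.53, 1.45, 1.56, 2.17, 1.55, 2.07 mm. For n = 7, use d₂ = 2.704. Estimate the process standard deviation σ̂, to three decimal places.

R̄ = (1.89 + 2.63 + 0.86 + 2.02 + 1.48 + 2.37 + 1.64 + 1.61 + 1.53 + 1.45 + 1.56 + 2.17 + 1.55 + 2.07) / 14 = 1.7736
σ̂ = R̄ / d₂ = 1.7736 / 2.704 = 0.6559

0.656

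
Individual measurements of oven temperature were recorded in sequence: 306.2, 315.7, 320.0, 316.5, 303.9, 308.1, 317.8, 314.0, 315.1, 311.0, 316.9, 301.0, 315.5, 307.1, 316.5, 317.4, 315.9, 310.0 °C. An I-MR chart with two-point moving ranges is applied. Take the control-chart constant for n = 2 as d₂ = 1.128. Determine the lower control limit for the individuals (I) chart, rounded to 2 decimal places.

X̄ = (306.2 + 315.7 + 320.0 + 316.5 + 303.9 + 308.1 + 317.8 + 314.0 + 315.1 + 311.0 + 316.9 + 301.0 + 315.5 + 307.1 + 316.5 + 317.4 + 315.9 + 310.0) / 18 = 312.7000
Moving ranges: 9.5, 4.3, 3.5, 12.6, 4.2, 9.7, 3.8, 1.1, 4.1, 5.9, 15.9, 14.5, 8.4, 9.4, 0.9, 1.5, 5.9; M̄R̄ = 115.2000 / 17 = 6.7765
LCL = X̄ − 3·M̄R̄/d₂ = 312.7000 − 3 × 6.7765 / 1.128 = 294.6775

294.68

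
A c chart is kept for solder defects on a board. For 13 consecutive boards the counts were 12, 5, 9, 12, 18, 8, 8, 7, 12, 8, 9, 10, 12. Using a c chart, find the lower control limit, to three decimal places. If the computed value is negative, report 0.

c̄ = (12 + 5 + 9 + 12 + 18 + 8 + 8 + 7 + 12 + 8 + 9 + 10 + 12) / 13 = 130 / 13 = 10.0000
LCL = c̄ − 3√c̄ = 10.0000 − 3 × 3.1623 = 0.5132

0.513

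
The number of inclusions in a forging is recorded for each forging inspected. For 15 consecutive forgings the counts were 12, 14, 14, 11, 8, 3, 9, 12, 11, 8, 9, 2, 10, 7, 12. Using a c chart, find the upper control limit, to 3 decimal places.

c̄ = (12 + 14 + 14 + 11 + 8 + 3 + 9 + 12 + 11 + 8 + 9 + 2 + 10 + 7 + 12) / 15 = 142 / 15 = 9.4667
UCL = c̄ + 3√c̄ = 9.4667 + 3 × √9.4667 = 9.4667 + 3 × 3.0768 = 18.6971

18.697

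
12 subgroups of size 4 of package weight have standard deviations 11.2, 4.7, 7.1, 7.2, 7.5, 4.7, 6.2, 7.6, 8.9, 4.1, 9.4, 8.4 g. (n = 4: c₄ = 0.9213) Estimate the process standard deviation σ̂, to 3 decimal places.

s̄ = (11.2 + 4.7 + 7.1 + 7.2 + 7.5 + 4.7 + 6.2 + 7.6 + 8.9 + 4.1 + 9.4 + 8.4) / 12 = 7.2500
σ̂ = s̄ / c₄ = 7.2500 / 0.9213 = 7.8693

7.869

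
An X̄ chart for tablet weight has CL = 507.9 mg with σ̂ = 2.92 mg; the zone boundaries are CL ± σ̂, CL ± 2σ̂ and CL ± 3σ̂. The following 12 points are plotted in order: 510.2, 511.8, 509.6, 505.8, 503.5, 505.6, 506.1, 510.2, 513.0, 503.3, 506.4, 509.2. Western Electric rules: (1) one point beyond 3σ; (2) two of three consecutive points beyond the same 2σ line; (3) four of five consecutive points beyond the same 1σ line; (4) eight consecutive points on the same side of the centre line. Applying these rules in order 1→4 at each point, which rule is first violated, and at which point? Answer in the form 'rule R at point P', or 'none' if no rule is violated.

none

Zone of each point (C = within 1σ̂, B = 1σ̂–2σ̂, A = 2σ̂–3σ̂, * = beyond 3σ̂; sign = side of CL): 1:+C, 2:+B, 3:+C, 4:-C, 5:-B, 6:-C, 7:-C, 8:+C, 9:+B, 10:-B, 11:-C, 12:+C
No rule fires across all 12 points.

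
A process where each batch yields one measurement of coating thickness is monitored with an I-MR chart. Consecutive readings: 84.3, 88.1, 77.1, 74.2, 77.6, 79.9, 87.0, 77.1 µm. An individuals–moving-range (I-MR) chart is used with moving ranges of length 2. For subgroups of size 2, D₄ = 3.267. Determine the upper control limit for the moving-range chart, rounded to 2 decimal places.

Moving ranges: 3.8, 11.0, 2.9, 3.4, 2.3, 7.1, 9.9; M̄R̄ = 40.4000 / 7 = 5.7714
UCL_MR = D₄·M̄R̄ = 3.267 × 5.7714 = 18.8553

18.86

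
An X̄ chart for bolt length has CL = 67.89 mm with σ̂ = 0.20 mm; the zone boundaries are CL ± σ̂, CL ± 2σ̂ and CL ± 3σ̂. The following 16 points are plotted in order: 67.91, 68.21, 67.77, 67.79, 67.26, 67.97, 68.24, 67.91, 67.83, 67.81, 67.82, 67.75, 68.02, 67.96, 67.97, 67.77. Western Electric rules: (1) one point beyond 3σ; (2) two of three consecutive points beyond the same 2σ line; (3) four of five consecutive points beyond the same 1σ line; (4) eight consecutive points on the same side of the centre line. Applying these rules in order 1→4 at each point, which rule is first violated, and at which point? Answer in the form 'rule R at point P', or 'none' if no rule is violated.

Zone of each point (C = within 1σ̂, B = 1σ̂–2σ̂, A = 2σ̂–3σ̂, * = beyond 3σ̂; sign = side of CL): 1:+C, 2:+B, 3:-C, 4:-C, 5:-*, 6:+C, 7:+B, 8:+C, 9:-C, 10:-C, 11:-C, 12:-C, 13:+C, 14:+C, 15:+C, 16:-C
Rule 1 (one point beyond the 3σ limits) is satisfied at point 5.

rule 1 at point 5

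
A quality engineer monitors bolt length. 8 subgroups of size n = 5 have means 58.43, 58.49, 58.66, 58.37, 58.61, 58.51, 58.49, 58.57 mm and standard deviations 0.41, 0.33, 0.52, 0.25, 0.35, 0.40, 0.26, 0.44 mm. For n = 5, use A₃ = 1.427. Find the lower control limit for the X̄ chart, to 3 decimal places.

X̄̄ = (58.43 + 58.49 + 58.66 + 58.37 + 58.61 + 58.51 + 58.49 + 58.57) / 8 = 58.5162
s̄ = (0.41 + 0.33 + 0.52 + 0.25 + 0.35 + 0.40 + 0.26 + 0.44) / 8 = 0.3700
LCL = X̄̄ − A₃·s̄ = 58.5162 − 1.427 × 0.3700 = 57.9883

57.988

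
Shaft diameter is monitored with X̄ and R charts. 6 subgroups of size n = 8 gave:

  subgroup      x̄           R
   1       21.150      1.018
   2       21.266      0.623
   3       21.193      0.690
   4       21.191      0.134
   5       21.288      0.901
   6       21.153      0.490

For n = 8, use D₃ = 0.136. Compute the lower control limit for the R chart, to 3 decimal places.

R̄ = (1.018 + 0.623 + 0.690 + 0.134 + 0.901 + 0.490) / 6 = 3.8560 / 6 = 0.6427
LCL_R = D₃·R̄ = 0.136 × 0.6427 = 0.0874

0.087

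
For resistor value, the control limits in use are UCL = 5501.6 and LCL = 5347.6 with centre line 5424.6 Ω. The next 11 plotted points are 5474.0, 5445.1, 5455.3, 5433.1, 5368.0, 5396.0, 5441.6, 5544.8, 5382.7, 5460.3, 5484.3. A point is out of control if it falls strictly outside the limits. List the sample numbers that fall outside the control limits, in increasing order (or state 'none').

8

Compare each point to [5347.6, 5501.6]: sample 8 = 5544.8 > UCL.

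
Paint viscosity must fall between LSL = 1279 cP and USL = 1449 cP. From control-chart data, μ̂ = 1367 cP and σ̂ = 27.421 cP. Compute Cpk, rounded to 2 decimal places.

1.00

Cpu = (USL − μ̂) / (3σ̂) = (1449 − 1367) / (3 × 27.421) = 0.9968; Cpl = (μ̂ − LSL) / (3σ̂) = (1367 − 1279) / (3 × 27.421) = 1.0697; Cpk = min(Cpu, Cpl) = 0.9968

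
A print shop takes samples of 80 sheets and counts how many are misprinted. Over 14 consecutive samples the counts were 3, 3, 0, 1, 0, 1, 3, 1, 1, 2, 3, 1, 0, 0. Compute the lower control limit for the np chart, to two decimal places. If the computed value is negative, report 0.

p̄ = Σdᵢ / (k·n) = 19 / (14 × 80) = 0.01696
LCL = np̄ − 3·√(np̄(1−p̄)) = 1.3571 − 3 × 1.1550 = -2.1080 → 0 (negative, so LCL = 0)

0.00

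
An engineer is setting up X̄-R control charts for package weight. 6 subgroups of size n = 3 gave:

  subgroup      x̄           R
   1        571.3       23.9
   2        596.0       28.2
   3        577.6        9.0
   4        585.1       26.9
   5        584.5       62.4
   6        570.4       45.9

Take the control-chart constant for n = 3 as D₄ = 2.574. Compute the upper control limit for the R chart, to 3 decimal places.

84.213

R̄ = (23.9 + 28.2 + 9.0 + 26.9 + 62.4 + 45.9) / 6 = 196.3000 / 6 = 32.7167
UCL_R = D₄·R̄ = 2.574 × 32.7167 = 84.2127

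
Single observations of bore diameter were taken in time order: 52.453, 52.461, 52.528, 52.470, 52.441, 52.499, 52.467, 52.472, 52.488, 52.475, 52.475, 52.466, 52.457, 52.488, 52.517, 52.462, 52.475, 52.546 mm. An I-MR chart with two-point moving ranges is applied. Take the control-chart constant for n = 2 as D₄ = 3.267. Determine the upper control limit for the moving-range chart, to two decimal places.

0.10

Moving ranges: 0.008, 0.067, 0.058, 0.029, 0.058, 0.032, 0.005, 0.016, 0.013, 0.000, 0.009, 0.009, 0.031, 0.029, 0.055, 0.013, 0.071; M̄R̄ = 0.5030 / 17 = 0.0296
UCL_MR = D₄·M̄R̄ = 3.267 × 0.0296 = 0.0967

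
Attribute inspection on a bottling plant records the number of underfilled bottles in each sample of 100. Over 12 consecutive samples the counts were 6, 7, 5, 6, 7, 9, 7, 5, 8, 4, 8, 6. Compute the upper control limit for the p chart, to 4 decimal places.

p̄ = Σdᵢ / (k·n) = 78 / (12 × 100) = 0.06500
UCL = p̄ + 3·√(p̄(1−p̄)/n) = 0.06500 + 3 × √(0.06500×0.93500/100) = 0.06500 + 3 × 0.02465 = 0.13896

0.1390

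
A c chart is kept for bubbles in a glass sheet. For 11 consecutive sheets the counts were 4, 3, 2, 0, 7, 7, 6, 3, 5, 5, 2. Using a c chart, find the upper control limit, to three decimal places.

c̄ = (4 + 3 + 2 + 0 + 7 + 7 + 6 + 3 + 5 + 5 + 2) / 11 = 44 / 11 = 4.0000
UCL = c̄ + 3√c̄ = 4.0000 + 3 × √4.0000 = 4.0000 + 3 × 2.0000 = 10.0000

10.000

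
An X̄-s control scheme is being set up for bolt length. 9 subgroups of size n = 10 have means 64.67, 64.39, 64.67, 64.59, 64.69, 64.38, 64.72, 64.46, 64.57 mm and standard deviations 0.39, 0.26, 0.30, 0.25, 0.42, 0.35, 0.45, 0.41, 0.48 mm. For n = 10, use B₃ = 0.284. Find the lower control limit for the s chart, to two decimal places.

s̄ = (0.39 + 0.26 + 0.30 + 0.25 + 0.42 + 0.35 + 0.45 + 0.41 + 0.48) / 9 = 0.3678
LCL_s = B₃·s̄ = 0.284 × 0.3678 = 0.1044

0.10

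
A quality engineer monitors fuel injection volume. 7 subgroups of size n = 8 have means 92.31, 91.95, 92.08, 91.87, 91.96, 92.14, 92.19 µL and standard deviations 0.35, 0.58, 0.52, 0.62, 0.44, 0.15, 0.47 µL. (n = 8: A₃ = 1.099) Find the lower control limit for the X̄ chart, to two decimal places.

X̄̄ = (92.31 + 91.95 + 92.08 + 91.87 + 91.96 + 92.14 + 92.19) / 7 = 92.0714
s̄ = (0.35 + 0.58 + 0.52 + 0.62 + 0.44 + 0.15 + 0.47) / 7 = 0.4471
LCL = X̄̄ − A₃·s̄ = 92.0714 − 1.099 × 0.4471 = 91.5800

91.58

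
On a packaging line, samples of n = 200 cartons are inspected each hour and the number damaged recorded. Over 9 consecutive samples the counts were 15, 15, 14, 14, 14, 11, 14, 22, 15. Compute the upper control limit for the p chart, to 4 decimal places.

0.1301

p̄ = Σdᵢ / (k·n) = 134 / (9 × 200) = 0.07444
UCL = p̄ + 3·√(p̄(1−p̄)/n) = 0.07444 + 3 × √(0.07444×0.92556/200) = 0.07444 + 3 × 0.01856 = 0.13013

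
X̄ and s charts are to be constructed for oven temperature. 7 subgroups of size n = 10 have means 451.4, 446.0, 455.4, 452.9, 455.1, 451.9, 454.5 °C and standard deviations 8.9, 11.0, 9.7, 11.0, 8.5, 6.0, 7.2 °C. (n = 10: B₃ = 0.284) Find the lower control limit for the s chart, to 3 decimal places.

s̄ = (8.9 + 11.0 + 9.7 + 11.0 + 8.5 + 6.0 + 7.2) / 7 = 8.9000
LCL_s = B₃·s̄ = 0.284 × 8.9000 = 2.5276

2.528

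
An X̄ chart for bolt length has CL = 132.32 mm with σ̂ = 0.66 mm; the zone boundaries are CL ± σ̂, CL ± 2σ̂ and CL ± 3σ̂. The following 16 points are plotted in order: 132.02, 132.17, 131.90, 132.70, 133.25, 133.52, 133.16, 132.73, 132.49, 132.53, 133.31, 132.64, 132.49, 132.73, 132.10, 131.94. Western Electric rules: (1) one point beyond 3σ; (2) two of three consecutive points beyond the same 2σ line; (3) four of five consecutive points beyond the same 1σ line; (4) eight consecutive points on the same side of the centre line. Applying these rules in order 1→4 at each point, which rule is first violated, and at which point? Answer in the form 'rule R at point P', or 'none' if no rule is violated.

Zone of each point (C = within 1σ̂, B = 1σ̂–2σ̂, A = 2σ̂–3σ̂, * = beyond 3σ̂; sign = side of CL): 1:-C, 2:-C, 3:-C, 4:+C, 5:+B, 6:+B, 7:+B, 8:+C, 9:+C, 10:+C, 11:+B, 12:+C, 13:+C, 14:+C, 15:-C, 16:-C
Rule 4 (eight consecutive points on the same side of the centre line) is satisfied at point 11.

rule 4 at point 11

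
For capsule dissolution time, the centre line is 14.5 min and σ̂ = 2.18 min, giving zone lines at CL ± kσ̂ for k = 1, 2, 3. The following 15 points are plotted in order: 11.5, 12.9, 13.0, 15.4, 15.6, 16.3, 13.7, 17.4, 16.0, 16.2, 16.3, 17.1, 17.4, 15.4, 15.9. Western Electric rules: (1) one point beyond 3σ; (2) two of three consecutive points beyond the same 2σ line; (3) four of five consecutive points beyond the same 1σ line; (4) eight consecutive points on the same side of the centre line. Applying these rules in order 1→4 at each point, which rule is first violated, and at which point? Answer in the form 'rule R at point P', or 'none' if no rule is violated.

rule 4 at point 15

Zone of each point (C = within 1σ̂, B = 1σ̂–2σ̂, A = 2σ̂–3σ̂, * = beyond 3σ̂; sign = side of CL): 1:-B, 2:-C, 3:-C, 4:+C, 5:+C, 6:+C, 7:-C, 8:+B, 9:+C, 10:+C, 11:+C, 12:+B, 13:+B, 14:+C, 15:+C
Rule 4 (eight consecutive points on the same side of the centre line) is satisfied at point 15.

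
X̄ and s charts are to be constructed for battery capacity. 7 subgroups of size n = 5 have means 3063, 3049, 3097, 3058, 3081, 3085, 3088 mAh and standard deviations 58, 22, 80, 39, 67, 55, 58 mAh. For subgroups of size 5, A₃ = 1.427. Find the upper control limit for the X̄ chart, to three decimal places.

X̄̄ = (3063 + 3049 + 3097 + 3058 + 3081 + 3085 + 3088) / 7 = 3074.4286
s̄ = (58 + 22 + 80 + 39 + 67 + 55 + 58) / 7 = 54.1429
UCL = X̄̄ + A₃·s̄ = 3074.4286 + 1.427 × 54.1429 = 3151.6904

3151.690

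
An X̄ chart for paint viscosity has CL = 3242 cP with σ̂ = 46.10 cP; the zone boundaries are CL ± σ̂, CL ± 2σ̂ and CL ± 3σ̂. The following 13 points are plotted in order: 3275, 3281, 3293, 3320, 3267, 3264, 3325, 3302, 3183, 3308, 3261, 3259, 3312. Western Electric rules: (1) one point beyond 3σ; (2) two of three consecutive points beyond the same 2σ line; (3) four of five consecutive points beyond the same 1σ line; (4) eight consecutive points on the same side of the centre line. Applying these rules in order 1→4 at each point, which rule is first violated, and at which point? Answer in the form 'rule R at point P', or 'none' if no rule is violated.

rule 4 at point 8

Zone of each point (C = within 1σ̂, B = 1σ̂–2σ̂, A = 2σ̂–3σ̂, * = beyond 3σ̂; sign = side of CL): 1:+C, 2:+C, 3:+B, 4:+B, 5:+C, 6:+C, 7:+B, 8:+B, 9:-B, 10:+B, 11:+C, 12:+C, 13:+B
Rule 4 (eight consecutive points on the same side of the centre line) is satisfied at point 8.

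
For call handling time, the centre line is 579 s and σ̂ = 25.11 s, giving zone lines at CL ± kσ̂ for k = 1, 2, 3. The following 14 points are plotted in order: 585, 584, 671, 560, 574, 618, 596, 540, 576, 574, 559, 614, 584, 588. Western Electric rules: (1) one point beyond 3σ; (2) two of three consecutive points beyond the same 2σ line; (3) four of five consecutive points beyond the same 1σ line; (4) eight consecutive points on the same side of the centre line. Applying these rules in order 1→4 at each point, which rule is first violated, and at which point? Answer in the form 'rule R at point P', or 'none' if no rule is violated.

rule 1 at point 3

Zone of each point (C = within 1σ̂, B = 1σ̂–2σ̂, A = 2σ̂–3σ̂, * = beyond 3σ̂; sign = side of CL): 1:+C, 2:+C, 3:+*, 4:-C, 5:-C, 6:+B, 7:+C, 8:-B, 9:-C, 10:-C, 11:-C, 12:+B, 13:+C, 14:+C
Rule 1 (one point beyond the 3σ limits) is satisfied at point 3.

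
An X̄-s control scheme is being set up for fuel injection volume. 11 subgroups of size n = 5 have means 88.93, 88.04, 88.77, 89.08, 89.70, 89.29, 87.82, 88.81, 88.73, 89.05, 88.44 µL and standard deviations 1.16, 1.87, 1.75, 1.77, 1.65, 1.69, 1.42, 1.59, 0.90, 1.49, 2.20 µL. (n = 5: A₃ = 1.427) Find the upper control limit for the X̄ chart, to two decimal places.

91.06

X̄̄ = (88.93 + 88.04 + 88.77 + 89.08 + 89.70 + 89.29 + 87.82 + 88.81 + 88.73 + 89.05 + 88.44) / 11 = 88.7873
s̄ = (1.16 + 1.87 + 1.75 + 1.77 + 1.65 + 1.69 + 1.42 + 1.59 + 0.90 + 1.49 + 2.20) / 11 = 1.5900
UCL = X̄̄ + A₃·s̄ = 88.7873 + 1.427 × 1.5900 = 91.0562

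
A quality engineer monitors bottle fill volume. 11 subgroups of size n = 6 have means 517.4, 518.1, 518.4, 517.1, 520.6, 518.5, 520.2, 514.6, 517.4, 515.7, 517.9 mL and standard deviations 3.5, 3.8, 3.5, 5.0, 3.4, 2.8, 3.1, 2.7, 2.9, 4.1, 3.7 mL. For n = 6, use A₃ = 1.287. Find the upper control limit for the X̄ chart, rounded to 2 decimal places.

X̄̄ = (517.4 + 518.1 + 518.4 + 517.1 + 520.6 + 518.5 + 520.2 + 514.6 + 517.4 + 515.7 + 517.9) / 11 = 517.8091
s̄ = (3.5 + 3.8 + 3.5 + 5.0 + 3.4 + 2.8 + 3.1 + 2.7 + 2.9 + 4.1 + 3.7) / 11 = 3.5000
UCL = X̄̄ + A₃·s̄ = 517.8091 + 1.287 × 3.5000 = 522.3136

522.31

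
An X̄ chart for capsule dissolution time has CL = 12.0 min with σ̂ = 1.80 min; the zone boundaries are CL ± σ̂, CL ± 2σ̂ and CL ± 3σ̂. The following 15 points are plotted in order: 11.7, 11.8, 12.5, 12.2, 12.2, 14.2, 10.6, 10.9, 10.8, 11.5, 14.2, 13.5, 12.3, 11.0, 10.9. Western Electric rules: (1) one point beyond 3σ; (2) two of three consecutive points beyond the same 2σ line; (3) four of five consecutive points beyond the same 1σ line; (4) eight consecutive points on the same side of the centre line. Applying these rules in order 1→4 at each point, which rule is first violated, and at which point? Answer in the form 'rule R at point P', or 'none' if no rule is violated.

Zone of each point (C = within 1σ̂, B = 1σ̂–2σ̂, A = 2σ̂–3σ̂, * = beyond 3σ̂; sign = side of CL): 1:-C, 2:-C, 3:+C, 4:+C, 5:+C, 6:+B, 7:-C, 8:-C, 9:-C, 10:-C, 11:+B, 12:+C, 13:+C, 14:-C, 15:-C
No rule fires across all 15 points.

none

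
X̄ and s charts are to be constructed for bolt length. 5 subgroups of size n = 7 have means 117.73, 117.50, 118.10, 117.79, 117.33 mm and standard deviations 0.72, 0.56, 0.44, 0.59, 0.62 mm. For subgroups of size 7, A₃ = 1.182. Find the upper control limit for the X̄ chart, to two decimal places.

118.38

X̄̄ = (117.73 + 117.50 + 118.10 + 117.79 + 117.33) / 5 = 117.6900
s̄ = (0.72 + 0.56 + 0.44 + 0.59 + 0.62) / 5 = 0.5860
UCL = X̄̄ + A₃·s̄ = 117.6900 + 1.182 × 0.5860 = 118.3827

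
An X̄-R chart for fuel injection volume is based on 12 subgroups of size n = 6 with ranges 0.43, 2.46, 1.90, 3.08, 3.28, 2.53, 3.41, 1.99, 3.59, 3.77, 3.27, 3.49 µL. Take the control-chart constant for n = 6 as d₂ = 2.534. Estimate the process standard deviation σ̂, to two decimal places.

1.09

R̄ = (0.43 + 2.46 + 1.90 + 3.08 + 3.28 + 2.53 + 3.41 + 1.99 + 3.59 + 3.77 + 3.27 + 3.49) / 12 = 2.7667
σ̂ = R̄ / d₂ = 2.7667 / 2.534 = 1.0918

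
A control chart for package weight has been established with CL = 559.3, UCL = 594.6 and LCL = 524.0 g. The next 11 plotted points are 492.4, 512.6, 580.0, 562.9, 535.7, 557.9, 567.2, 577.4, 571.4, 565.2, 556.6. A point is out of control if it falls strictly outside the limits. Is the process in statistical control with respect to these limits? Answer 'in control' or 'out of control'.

Compare each point to [524.0, 594.6]: sample 1 = 492.4 < LCL; sample 2 = 512.6 < LCL.

out of control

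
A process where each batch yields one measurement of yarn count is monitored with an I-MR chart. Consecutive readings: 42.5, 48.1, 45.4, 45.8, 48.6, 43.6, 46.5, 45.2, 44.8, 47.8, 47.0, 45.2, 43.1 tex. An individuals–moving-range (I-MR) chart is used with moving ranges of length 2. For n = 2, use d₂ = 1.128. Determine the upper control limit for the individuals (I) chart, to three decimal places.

52.045

X̄ = (42.5 + 48.1 + 45.4 + 45.8 + 48.6 + 43.6 + 46.5 + 45.2 + 44.8 + 47.8 + 47.0 + 45.2 + 43.1) / 13 = 45.6615
Moving ranges: 5.6, 2.7, 0.4, 2.8, 5.0, 2.9, 1.3, 0.4, 3.0, 0.8, 1.8, 2.1; M̄R̄ = 28.8000 / 12 = 2.4000
UCL = X̄ + 3·M̄R̄/d₂ = 45.6615 + 3 × 2.4000 / 1.128 = 52.0445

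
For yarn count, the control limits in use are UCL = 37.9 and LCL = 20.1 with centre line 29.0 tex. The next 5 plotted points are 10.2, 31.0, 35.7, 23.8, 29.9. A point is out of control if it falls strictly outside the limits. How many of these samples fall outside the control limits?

Compare each point to [20.1, 37.9]: sample 1 = 10.2 < LCL.

1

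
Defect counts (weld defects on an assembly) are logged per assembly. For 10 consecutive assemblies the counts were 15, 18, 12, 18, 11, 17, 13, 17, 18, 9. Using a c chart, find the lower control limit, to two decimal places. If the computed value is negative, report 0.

c̄ = (15 + 18 + 12 + 18 + 11 + 17 + 13 + 17 + 18 + 9) / 10 = 148 / 10 = 14.8000
LCL = c̄ − 3√c̄ = 14.8000 − 3 × 3.8471 = 3.2588

3.26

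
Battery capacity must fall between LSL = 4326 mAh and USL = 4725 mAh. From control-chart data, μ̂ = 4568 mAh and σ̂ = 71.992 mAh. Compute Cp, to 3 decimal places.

Cp = (USL − LSL) / (6σ̂) = (4725 − 4326) / (6 × 71.992) = 399.0000 / 431.9520 = 0.9237

0.924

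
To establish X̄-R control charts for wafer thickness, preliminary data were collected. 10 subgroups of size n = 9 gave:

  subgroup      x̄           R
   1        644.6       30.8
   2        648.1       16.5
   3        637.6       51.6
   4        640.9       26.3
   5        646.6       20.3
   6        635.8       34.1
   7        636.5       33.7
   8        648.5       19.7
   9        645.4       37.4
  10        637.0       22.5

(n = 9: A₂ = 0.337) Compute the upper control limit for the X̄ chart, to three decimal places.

X̄̄ = (644.6 + 648.1 + 637.6 + 640.9 + 646.6 + 635.8 + 636.5 + 648.5 + 645.4 + 637.0) / 10 = 6421.0000 / 10 = 642.1000
R̄ = (30.8 + 16.5 + 51.6 + 26.3 + 20.3 + 34.1 + 33.7 + 19.7 + 37.4 + 22.5) / 10 = 292.9000 / 10 = 29.2900
UCL = X̄̄ + A₂·R̄ = 642.1000 + 0.337 × 29.2900 = 651.9707

651.971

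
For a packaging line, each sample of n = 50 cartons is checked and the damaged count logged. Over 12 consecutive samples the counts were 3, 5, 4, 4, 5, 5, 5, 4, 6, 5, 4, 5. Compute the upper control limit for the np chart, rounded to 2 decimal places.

10.70

p̄ = Σdᵢ / (k·n) = 55 / (12 × 50) = 0.09167
UCL = np̄ + 3·√(np̄(1−p̄)) = 4.5833 + 3 × √(4.5833×0.90833) = 4.5833 + 3 × 2.0404 = 10.7045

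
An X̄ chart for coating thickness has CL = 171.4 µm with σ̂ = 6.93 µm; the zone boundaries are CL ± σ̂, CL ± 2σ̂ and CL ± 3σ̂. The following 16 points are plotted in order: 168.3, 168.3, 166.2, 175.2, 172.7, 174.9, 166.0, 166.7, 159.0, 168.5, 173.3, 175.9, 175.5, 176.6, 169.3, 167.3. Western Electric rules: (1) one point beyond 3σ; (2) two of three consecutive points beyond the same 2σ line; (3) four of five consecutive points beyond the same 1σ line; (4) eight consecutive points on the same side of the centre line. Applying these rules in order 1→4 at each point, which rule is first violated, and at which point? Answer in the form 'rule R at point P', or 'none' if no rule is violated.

none

Zone of each point (C = within 1σ̂, B = 1σ̂–2σ̂, A = 2σ̂–3σ̂, * = beyond 3σ̂; sign = side of CL): 1:-C, 2:-C, 3:-C, 4:+C, 5:+C, 6:+C, 7:-C, 8:-C, 9:-B, 10:-C, 11:+C, 12:+C, 13:+C, 14:+C, 15:-C, 16:-C
No rule fires across all 16 points.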